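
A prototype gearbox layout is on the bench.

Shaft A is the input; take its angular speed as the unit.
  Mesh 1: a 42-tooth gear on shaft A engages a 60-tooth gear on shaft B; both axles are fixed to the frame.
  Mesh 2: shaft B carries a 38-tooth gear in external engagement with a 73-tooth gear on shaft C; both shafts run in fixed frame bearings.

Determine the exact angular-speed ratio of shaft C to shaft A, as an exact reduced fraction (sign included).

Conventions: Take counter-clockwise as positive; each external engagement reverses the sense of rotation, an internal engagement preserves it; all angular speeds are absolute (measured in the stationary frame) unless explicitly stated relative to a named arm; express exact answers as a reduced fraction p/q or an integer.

133/365

class = fixed-axis compound train [2 meshes; 2 ratios multiply, 2 sense flips]
mesh 1 [42T→60T]: running ratio 7/10, sense −
mesh 2 [38T→73T]: running ratio 133/365, sense +
ω_out/ω_in = 133/365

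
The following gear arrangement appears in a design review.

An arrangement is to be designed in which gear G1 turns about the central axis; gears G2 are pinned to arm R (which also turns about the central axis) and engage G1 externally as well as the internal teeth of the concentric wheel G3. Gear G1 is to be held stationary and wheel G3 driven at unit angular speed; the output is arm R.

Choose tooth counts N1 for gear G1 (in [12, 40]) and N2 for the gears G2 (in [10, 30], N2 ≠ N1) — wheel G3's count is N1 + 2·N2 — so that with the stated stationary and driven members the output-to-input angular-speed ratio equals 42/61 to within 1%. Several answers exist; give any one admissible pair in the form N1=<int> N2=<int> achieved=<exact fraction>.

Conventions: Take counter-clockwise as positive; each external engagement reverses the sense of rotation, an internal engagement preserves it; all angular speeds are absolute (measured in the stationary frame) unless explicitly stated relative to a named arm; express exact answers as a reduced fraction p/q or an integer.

N1=38 N2=23 achieved=42/61

planetary set to be sized for 42/61 (Willis relation)
Willis with ω_sun = 0: ω_arm/ω_ring = N3/(N1+N3); set equal to 42/61  ⇒  N3/N1 = (42/61)/(1 − 42/61) = 42/19
N3 = N1 + 2·N2  ⇒  N2/N1 = (N3/N1 − 1)/2 = (42/19 − 1)/2 = 23/38
smallest multiple with N1 ≥ 12 and N2 ≥ 10: k = 1  ⇒  N1 = 1·38 = 38, N2 = 1·23 = 23 (N1 ≤ 40, N2 ≤ 30, N2 ≠ N1 ✓), N3 = 38 + 2·23 = 84
check: N3/(N1+N3) with N1 = 38, N3 = 84 gives 42/61; |achieved − target| = 0 ≤ 21/3050 ✓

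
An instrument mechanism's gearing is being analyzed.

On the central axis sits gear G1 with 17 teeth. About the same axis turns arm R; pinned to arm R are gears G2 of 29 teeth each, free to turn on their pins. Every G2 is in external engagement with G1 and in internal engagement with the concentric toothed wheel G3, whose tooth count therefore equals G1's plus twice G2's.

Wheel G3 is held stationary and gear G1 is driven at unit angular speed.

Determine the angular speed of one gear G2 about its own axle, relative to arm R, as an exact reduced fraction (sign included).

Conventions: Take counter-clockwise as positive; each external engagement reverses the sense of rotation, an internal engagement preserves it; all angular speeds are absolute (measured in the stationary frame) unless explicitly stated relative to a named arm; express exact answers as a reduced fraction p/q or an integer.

topology: planetary set — G1 17T / G2 29T / G3 75T, arm = carrier (Willis)
ring teeth: 17 + 2·29 = 75
17(ω_sun−ω_arm) = −75(ω_ring−ω_arm),  ω_ring = 0, ω_sun = 1
17(1−ω_arm) = −75(0−ω_arm)  ⇒  92·ω_arm = 17  ⇒  ω_arm = 17/92
sun–planet mesh: 17·(1−17/92) = −29·(ω_p−ω_arm)  ⇒  ω_p−ω_arm = -1275/2668
exact speed ratio = -1275/2668

-1275/2668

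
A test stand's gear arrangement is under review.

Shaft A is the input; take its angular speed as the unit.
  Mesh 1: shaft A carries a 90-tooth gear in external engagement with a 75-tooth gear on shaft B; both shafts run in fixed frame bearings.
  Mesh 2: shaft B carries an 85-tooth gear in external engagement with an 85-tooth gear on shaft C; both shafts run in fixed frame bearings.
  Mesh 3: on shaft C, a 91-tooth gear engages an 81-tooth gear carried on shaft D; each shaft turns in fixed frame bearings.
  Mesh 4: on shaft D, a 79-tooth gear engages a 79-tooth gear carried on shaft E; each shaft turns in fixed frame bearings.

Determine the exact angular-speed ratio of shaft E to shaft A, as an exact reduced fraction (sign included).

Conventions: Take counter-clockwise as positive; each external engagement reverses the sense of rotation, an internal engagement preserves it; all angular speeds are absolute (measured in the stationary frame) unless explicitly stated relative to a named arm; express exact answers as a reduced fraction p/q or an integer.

182/135

class = fixed-axis compound train [4 meshes; 4 ratios multiply, 4 sense flips]
mesh 1 [90T→75T]: running ratio 6/5, sense −
mesh 2 [85T→85T]: running ratio 6/5, sense +
mesh 3 [91T→81T]: running ratio 182/135, sense −
mesh 4 [79T→79T]: running ratio 182/135, sense +
ω_out/ω_in = 182/135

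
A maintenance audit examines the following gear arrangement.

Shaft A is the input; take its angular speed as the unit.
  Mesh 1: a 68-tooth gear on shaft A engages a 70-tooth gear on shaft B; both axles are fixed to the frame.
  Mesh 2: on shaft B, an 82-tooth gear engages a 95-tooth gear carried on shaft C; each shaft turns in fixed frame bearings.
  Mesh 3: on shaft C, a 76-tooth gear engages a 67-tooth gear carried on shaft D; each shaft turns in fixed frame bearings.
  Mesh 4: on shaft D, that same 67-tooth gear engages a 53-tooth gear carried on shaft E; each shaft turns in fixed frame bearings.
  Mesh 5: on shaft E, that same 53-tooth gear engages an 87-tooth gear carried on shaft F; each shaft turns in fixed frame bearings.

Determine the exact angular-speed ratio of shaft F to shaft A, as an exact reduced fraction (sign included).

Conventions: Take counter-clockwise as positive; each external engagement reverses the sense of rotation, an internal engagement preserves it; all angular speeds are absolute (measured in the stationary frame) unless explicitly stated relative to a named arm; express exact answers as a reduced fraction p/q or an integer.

class = fixed-axis compound train [5 meshes; 5 ratios multiply, 5 sense flips]
mesh 1 [68T→70T]: running ratio 34/35, sense −
mesh 2 [82T→95T]: running ratio 2788/3325, sense +
mesh 3 [76T→67T]: running ratio 11152/11725, sense −
mesh 4 [67T→53T]: running ratio 11152/9275, sense +
mesh 5 [53T→87T]: running ratio 11152/15225, sense −
ω_out/ω_in = -11152/15225

-11152/15225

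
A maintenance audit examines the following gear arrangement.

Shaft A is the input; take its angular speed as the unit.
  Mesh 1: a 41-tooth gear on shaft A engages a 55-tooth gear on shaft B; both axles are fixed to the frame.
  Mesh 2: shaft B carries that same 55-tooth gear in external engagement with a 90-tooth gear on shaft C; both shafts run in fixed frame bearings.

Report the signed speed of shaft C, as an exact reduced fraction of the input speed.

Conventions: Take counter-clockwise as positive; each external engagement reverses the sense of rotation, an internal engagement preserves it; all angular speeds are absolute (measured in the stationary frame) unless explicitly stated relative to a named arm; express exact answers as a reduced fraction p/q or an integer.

41/90

2-mesh fixed-axis compound train (all bearings frame-fixed)
mesh 1 [41T→55T]: |ω|/ω_in = 1×41/55 = 41/55, sense flips to −
mesh 2 [55T→90T]: |ω|/ω_in = (41/55)×55/90 = 41/90, sense flips to +
signed output speed (× input speed) = 41/90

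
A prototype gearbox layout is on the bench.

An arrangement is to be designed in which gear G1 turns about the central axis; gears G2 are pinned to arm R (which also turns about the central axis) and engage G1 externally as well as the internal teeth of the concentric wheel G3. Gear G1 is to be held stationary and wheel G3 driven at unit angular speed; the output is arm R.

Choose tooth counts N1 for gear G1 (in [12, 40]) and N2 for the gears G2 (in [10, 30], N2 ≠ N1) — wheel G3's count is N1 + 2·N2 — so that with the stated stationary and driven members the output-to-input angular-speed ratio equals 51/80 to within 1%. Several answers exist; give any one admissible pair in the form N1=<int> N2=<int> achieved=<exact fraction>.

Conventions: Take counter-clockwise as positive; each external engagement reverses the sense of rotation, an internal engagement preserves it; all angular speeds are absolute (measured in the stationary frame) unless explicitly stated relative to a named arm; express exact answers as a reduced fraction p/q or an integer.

design class (target 51/80): planetary set
Willis with ω_sun = 0: ω_arm/ω_ring = N3/(N1+N3); set equal to 51/80  ⇒  N3/N1 = (51/80)/(1 − 51/80) = 51/29
N3 = N1 + 2·N2  ⇒  N2/N1 = (N3/N1 − 1)/2 = (51/29 − 1)/2 = 11/29
smallest multiple with N1 ≥ 12 and N2 ≥ 10: k = 1  ⇒  N1 = 1·29 = 29, N2 = 1·11 = 11 (N1 ≤ 40, N2 ≤ 30, N2 ≠ N1 ✓), N3 = 29 + 2·11 = 51
check: N3/(N1+N3) with N1 = 29, N3 = 51 gives 51/80; |achieved − target| = 0 ≤ 51/8000 ✓

N1=29 N2=11 achieved=51/80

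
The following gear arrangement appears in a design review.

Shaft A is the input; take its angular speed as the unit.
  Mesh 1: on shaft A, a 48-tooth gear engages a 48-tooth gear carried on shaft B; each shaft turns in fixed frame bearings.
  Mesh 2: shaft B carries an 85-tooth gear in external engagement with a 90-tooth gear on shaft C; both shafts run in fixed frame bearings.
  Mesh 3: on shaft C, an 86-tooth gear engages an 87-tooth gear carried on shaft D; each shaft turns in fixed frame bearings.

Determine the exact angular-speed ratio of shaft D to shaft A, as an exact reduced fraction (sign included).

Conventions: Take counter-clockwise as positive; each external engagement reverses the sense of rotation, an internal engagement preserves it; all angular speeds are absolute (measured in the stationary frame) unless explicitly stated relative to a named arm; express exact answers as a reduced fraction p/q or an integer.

-731/783

class = fixed-axis compound train [3 meshes; 3 ratios multiply, 3 sense flips]
mesh 1 [48T→48T]: running ratio 1, sense −
mesh 2 [85T→90T]: running ratio 17/18, sense +
mesh 3 [86T→87T]: running ratio 731/783, sense −
ω_out/ω_in = -731/783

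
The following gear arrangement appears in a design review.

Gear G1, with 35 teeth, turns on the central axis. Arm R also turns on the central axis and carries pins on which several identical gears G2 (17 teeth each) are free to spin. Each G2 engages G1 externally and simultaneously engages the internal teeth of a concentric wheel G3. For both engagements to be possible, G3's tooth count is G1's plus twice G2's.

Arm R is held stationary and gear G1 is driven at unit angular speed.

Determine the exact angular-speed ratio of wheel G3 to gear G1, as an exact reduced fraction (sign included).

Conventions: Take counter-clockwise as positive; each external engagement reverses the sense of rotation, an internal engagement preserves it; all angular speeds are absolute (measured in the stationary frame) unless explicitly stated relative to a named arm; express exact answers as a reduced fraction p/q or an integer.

class = planetary set [G3 = 35+2·17 = 69; Willis about the carrier]
ring teeth: 35 + 2·17 = 69
35(ω_sun−ω_arm) = −69(ω_ring−ω_arm),  ω_arm = 0, ω_sun = 1
ω_ring = 0 − (35/69)(1−0) = -35/69
ω_out/ω_in = -35/69

-35/69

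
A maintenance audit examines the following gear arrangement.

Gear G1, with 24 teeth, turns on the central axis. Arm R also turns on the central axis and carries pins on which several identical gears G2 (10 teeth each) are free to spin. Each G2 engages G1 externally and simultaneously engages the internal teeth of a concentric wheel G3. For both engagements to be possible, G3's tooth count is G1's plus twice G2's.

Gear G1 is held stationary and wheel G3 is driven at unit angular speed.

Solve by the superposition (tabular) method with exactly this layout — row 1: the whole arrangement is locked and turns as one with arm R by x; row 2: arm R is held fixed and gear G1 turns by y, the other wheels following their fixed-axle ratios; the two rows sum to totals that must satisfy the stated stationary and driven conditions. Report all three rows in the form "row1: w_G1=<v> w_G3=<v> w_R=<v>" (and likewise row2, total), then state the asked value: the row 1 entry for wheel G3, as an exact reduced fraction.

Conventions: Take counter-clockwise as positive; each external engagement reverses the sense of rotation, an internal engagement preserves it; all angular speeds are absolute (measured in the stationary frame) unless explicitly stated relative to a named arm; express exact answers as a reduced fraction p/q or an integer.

row1: w_G1=11/17 w_G3=11/17 w_R=11/17
row2: w_G1=-11/17 w_G3=6/17 w_R=0
total: w_G1=0 w_G3=1 w_R=11/17
asked value: 11/17

planetary set (24T centre, 10T on arm, 44T internal) — Willis relation
row 1 — lock + rotate with arm: ω_sun = ω_ring = ω_arm = x
row 2 — arm fixed, fixed-axis ratios: sun y, ring −(24/44)·y, arm 0
boundary: total ω_sun = x + y = 0 and total ω_ring = x − (24/44)·y = 1  ⇒  y = -11/17, x = 11/17
row 2 ring = −(24/44)·(-11/17) = 6/17
totals (row 1 + row 2): sun 11/17 + (-11/17) = 0, ring 11/17 + 6/17 = 1, arm 11/17 + 0 = 11/17
asked cell (row1, ring) = 11/17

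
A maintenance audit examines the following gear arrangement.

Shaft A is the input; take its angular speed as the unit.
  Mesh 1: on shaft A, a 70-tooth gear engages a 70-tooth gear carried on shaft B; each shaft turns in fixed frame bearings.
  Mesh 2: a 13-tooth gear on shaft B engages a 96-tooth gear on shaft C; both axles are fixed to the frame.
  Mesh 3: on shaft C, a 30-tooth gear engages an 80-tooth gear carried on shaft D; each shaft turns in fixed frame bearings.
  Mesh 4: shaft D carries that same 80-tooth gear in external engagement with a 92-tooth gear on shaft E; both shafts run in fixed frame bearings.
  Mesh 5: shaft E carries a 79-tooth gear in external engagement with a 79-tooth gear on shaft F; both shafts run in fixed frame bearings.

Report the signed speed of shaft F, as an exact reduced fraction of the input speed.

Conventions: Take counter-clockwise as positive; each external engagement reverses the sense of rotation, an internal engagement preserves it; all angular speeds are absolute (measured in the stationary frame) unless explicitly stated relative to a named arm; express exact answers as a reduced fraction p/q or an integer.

-65/1472

5-mesh fixed-axis compound train (all bearings frame-fixed)
mesh 1 [70T→70T]: |ω|/ω_in = 1×70/70 = 1, sense flips to −
mesh 2 [13T→96T]: |ω|/ω_in = 1×13/96 = 13/96, sense flips to +
mesh 3 [30T→80T]: |ω|/ω_in = (13/96)×30/80 = 13/256, sense flips to −
mesh 4 [80T→92T]: |ω|/ω_in = (13/256)×80/92 = 65/1472, sense flips to +
mesh 5 [79T→79T]: |ω|/ω_in = (65/1472)×79/79 = 65/1472, sense flips to −
signed output speed (× input speed) = -65/1472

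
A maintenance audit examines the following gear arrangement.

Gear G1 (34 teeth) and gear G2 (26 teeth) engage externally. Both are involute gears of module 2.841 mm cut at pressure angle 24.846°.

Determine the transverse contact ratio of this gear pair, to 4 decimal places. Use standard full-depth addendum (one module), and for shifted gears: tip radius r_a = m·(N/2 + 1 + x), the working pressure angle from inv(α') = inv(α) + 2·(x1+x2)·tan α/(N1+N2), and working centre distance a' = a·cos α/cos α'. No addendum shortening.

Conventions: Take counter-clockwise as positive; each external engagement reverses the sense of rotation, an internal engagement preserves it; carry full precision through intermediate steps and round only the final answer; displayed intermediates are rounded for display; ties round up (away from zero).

recognized (one external pair, fixed centres): single-mesh tooth geometry, m = 2.841, N1 = 34, N2 = 26
base radii: r_b1 = 43.826650, r_b2 = 33.514497
tip radii: r_a1 = 51.138000, r_a2 = 39.774000
no profile shift: α' = α, a' = a
action lengths: √(r_a1²−r_b1²) = 26.349948, √(r_a2²−r_b2²) = 21.418439
base pitch p_b = π·m·cos α = 8.099146
CR = (26.349948 + 21.418439 − 85.230000·sin 24.84600°)/8.099146 = 1.476252
contact ratio ≈ 1.4763

1.4763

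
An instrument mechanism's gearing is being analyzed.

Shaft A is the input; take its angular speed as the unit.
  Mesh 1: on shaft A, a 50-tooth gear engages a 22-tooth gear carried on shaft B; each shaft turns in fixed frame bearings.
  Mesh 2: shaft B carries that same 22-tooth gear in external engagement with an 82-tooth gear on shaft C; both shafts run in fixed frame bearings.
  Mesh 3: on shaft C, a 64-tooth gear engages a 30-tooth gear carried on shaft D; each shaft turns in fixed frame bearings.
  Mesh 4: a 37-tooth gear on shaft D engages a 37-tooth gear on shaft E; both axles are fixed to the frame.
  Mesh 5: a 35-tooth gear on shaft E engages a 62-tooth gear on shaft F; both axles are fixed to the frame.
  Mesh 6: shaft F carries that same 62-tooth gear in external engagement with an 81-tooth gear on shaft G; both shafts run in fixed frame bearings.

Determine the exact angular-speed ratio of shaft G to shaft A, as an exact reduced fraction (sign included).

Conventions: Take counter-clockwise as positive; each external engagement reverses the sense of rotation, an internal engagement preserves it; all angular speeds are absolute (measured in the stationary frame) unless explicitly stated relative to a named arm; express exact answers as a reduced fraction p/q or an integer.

5600/9963

class = fixed-axis compound train [6 meshes; 6 ratios multiply, 6 sense flips]
mesh 1 [50T→22T]: running ratio 25/11, sense −
mesh 2 [22T→82T]: running ratio 25/41, sense +
mesh 3 [64T→30T]: running ratio 160/123, sense −
mesh 4 [37T→37T]: running ratio 160/123, sense +
mesh 5 [35T→62T]: running ratio 2800/3813, sense −
mesh 6 [62T→81T]: running ratio 5600/9963, sense +
ω_out/ω_in = 5600/9963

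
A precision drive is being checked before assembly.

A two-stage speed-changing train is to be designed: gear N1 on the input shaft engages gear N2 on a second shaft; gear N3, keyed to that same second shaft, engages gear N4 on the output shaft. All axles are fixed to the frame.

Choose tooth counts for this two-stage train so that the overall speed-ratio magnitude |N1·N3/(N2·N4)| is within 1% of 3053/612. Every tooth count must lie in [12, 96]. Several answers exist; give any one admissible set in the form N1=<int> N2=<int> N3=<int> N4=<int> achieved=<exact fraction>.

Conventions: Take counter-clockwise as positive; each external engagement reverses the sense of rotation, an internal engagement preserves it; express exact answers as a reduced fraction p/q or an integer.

2-stage fixed-axis compound train for ratio 3053/612
target = 3053/612 in lowest terms: an exact hit needs N1·N3 = k·3053 and N2·N4 = k·612 for one integer k, every count in [12, 96]; additionally prefer no 1:1 stage (N1 ≠ N2, N3 ≠ N4)
k = 1: N1·N3 = 3053 = 43·71, N2·N4 = 612 = 12·51
achieved = 43·71/(12·51) = 3053/612; |achieved − target| = 0 ≤ 3053/61200 ✓

N1=43 N2=12 N3=71 N4=51 achieved=3053/612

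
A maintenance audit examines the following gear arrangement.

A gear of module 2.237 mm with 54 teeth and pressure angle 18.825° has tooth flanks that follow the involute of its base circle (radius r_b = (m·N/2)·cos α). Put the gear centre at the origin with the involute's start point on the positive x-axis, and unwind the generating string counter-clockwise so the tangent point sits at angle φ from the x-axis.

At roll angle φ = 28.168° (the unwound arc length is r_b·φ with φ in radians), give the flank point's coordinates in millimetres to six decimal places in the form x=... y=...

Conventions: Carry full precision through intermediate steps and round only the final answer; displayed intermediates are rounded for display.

class = single-mesh tooth geometry [base-circle involute, m = 2.237, 54T]
pitch radius r_p = m·N/2 = 2.237·54/2 = 60.399000
base radius r_b = r_p·cos α = 60.399000·cos 18.825° = 57.168170
roll angle φ = 28.168° = 0.49162434 rad
x = r_b·(cos φ + φ·sin φ) = 63.664914
y = r_b·(sin φ − φ·cos φ) = 2.210039

x=63.664914 y=2.210039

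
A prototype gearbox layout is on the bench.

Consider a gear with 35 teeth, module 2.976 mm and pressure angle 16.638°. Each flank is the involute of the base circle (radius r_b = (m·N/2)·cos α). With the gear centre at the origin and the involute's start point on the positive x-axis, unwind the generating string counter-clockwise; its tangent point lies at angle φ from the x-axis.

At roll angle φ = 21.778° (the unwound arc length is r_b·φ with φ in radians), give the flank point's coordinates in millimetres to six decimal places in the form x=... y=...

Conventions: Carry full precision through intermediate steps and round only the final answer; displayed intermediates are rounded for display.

single-mesh involute tooth geometry (35T wheel at module 2.976)
pitch radius r_p = m·N/2 = 2.976·35/2 = 52.080000
base radius r_b = r_p·cos α = 52.080000·cos 16.638° = 49.899561
roll angle φ = 21.778° = 0.38009780 rad
x = r_b·(cos φ + φ·sin φ) = 53.375012
y = r_b·(sin φ − φ·cos φ) = 0.900273

x=53.375012 y=0.900273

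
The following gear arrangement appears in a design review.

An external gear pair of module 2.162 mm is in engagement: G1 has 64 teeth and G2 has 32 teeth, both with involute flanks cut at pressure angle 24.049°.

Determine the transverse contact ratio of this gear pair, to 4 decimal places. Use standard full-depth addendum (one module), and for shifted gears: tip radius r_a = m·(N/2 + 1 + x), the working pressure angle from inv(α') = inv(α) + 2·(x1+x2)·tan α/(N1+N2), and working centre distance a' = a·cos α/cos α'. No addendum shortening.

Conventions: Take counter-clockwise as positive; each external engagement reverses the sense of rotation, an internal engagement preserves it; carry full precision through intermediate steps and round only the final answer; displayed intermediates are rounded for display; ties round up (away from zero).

1.5548

recognized (one external pair, fixed centres): single-mesh tooth geometry, m = 2.162, N1 = 64, N2 = 32
base radii: r_b1 = 63.178640, r_b2 = 31.589320
tip radii: r_a1 = 71.346000, r_a2 = 36.754000
no profile shift: α' = α, a' = a
action lengths: √(r_a1²−r_b1²) = 33.146811, √(r_a2²−r_b2²) = 18.787532
base pitch p_b = π·m·cos α = 6.202549
CR = (33.146811 + 18.787532 − 103.776000·sin 24.04900°)/6.202549 = 1.554809
contact ratio ≈ 1.5548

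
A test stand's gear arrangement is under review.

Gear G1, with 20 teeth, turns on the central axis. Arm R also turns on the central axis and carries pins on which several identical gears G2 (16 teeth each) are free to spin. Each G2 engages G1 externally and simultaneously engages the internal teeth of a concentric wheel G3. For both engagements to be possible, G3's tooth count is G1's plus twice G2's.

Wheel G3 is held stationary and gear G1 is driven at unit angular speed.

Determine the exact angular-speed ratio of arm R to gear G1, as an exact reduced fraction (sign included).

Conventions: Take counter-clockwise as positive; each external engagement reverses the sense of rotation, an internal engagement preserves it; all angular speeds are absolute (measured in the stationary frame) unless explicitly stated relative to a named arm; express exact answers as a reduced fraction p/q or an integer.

planetary set (20T centre, 16T on arm, 52T internal) — Willis relation
ring teeth: 20 + 2·16 = 52
20(ω_sun−ω_arm) = −52(ω_ring−ω_arm),  ω_ring = 0, ω_sun = 1
20(1−ω_arm) = −52(0−ω_arm)  ⇒  72·ω_arm = 20  ⇒  ω_arm = 5/18
ω_out/ω_in = 5/18

5/18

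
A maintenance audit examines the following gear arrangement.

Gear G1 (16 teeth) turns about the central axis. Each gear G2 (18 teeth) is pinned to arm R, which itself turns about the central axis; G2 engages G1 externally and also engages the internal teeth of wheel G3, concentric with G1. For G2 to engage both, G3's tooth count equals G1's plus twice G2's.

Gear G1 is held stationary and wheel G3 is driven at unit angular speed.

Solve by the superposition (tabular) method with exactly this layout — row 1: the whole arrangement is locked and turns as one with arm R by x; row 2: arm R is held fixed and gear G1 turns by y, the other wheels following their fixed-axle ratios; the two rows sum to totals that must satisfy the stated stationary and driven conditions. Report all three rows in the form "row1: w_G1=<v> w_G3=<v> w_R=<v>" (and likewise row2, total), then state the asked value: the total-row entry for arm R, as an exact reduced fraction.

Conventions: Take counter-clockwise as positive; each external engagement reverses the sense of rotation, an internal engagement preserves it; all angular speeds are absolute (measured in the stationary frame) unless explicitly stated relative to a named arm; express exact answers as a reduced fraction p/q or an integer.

recognized (axles ride arm R): planetary set, 16/18/52 teeth
superposition row 1 [locked train]: every member turns x
superposition row 2 [arm held]: sun y, ring −(16/52)·y, arm 0
boundary: total ω_sun = x + y = 0 and total ω_ring = x − (16/52)·y = 1  ⇒  y = -13/17, x = 13/17
row 2 ring = −(16/52)·(-13/17) = 4/17
totals (row 1 + row 2): sun 13/17 + (-13/17) = 0, ring 13/17 + 4/17 = 1, arm 13/17 + 0 = 13/17
asked cell (total, arm) = 13/17

row1: w_G1=13/17 w_G3=13/17 w_R=13/17
row2: w_G1=-13/17 w_G3=4/17 w_R=0
total: w_G1=0 w_G3=1 w_R=13/17
asked value: 13/17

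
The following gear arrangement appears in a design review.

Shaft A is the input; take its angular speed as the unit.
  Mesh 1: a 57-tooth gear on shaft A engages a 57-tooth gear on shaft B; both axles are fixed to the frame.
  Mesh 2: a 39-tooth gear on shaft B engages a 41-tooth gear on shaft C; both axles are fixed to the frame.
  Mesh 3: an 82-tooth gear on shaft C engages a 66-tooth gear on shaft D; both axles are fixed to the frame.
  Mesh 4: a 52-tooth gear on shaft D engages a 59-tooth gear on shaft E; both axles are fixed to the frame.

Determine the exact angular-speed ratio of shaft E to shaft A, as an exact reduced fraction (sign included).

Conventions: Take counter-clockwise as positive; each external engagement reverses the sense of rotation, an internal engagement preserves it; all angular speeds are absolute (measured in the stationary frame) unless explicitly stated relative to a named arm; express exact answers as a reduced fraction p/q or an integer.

class = fixed-axis compound train [4 meshes; 4 ratios multiply, 4 sense flips]
mesh 1 [57T→57T]: running ratio 1, sense −
mesh 2 [39T→41T]: running ratio 39/41, sense +
mesh 3 [82T→66T]: running ratio 13/11, sense −
mesh 4 [52T→59T]: running ratio 676/649, sense +
ω_out/ω_in = 676/649

676/649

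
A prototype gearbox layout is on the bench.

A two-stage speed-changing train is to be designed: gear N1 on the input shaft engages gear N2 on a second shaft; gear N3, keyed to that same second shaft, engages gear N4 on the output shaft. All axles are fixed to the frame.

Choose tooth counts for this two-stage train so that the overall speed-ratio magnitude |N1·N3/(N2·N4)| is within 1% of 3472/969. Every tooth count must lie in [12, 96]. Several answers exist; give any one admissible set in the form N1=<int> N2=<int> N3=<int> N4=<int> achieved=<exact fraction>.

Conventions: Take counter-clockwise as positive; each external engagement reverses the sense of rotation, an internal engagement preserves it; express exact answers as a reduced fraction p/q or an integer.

N1=56 N2=17 N3=62 N4=57 achieved=3472/969

topology: fixed-axis compound train — 2 stages, target 3472/969
target = 3472/969 in lowest terms: an exact hit needs N1·N3 = k·3472 and N2·N4 = k·969 for one integer k, every count in [12, 96]; additionally prefer no 1:1 stage (N1 ≠ N2, N3 ≠ N4)
k = 1: N1·N3 = 3472 = 56·62, N2·N4 = 969 = 17·57
achieved = 56·62/(17·57) = 3472/969; |achieved − target| = 0 ≤ 868/24225 ✓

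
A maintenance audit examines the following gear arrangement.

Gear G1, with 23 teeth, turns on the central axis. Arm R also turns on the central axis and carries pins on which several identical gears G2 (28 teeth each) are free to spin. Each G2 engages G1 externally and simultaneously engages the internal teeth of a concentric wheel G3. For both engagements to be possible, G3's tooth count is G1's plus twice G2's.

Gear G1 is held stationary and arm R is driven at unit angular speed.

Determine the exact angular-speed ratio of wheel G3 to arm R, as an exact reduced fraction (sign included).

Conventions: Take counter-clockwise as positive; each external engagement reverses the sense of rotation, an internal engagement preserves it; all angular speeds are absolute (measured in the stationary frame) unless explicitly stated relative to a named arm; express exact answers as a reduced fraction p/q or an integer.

planetary set (23T centre, 28T on arm, 79T internal) — Willis relation
ring teeth: 23 + 2·28 = 79
23(ω_sun−ω_arm) = −79(ω_ring−ω_arm),  ω_sun = 0, ω_arm = 1
ω_ring = 1 − (23/79)(0−1) = 102/79
ω_out/ω_in = 102/79

102/79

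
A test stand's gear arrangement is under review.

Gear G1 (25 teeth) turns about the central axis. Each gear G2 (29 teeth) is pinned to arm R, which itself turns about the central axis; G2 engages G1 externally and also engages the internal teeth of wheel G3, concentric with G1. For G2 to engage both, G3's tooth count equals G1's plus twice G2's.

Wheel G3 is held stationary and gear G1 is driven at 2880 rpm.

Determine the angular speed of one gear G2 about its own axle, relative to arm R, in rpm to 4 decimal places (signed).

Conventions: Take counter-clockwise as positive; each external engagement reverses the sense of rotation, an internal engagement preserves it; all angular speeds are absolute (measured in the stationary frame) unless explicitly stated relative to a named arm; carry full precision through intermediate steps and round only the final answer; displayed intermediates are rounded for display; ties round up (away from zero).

class = planetary set [G3 = 25+2·29 = 83; Willis about the carrier]
normalise by the input: solve with ω_sun = 1, then scale by 2880 rpm
ring teeth: 25 + 2·29 = 83
25(ω_sun−ω_arm) = −83(ω_ring−ω_arm),  ω_ring = 0, ω_sun = 1
25(1−ω_arm) = −83(0−ω_arm)  ⇒  108·ω_arm = 25  ⇒  ω_arm = 25/108
sun–planet mesh: 25·(1−25/108) = −29·(ω_p−ω_arm)  ⇒  ω_p−ω_arm = -2075/3132
scale: ω_p−ω_arm = -2075/3132 × 2880 rpm = -1908.0460 rpm

-1908.0460 rpm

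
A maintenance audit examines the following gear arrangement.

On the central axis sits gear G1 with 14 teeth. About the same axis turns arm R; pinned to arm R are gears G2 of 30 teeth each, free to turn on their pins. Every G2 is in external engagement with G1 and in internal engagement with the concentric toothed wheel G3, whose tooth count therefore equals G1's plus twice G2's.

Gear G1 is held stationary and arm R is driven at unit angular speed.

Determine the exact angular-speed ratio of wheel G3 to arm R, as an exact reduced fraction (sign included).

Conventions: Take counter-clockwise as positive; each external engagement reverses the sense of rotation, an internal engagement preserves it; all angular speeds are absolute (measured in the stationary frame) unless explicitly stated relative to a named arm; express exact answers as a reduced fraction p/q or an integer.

44/37

class = planetary set [G3 = 14+2·30 = 74; Willis about the carrier]
ring teeth: 14 + 2·30 = 74
14(ω_sun−ω_arm) = −74(ω_ring−ω_arm),  ω_sun = 0, ω_arm = 1
ω_ring = 1 − (14/74)(0−1) = 44/37
ω_out/ω_in = 44/37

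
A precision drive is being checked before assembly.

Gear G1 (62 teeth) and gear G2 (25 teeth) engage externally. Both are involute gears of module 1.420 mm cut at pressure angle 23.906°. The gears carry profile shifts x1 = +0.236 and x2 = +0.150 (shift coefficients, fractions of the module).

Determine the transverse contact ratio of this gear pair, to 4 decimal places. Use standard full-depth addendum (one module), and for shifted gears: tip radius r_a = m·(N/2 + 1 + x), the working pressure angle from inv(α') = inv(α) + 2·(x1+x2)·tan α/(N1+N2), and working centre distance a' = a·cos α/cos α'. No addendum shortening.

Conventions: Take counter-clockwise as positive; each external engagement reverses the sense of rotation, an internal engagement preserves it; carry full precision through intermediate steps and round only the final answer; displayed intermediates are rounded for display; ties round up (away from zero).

recognized (one external pair, fixed centres): single-mesh tooth geometry, m = 1.420, N1 = 62, N2 = 25
base radii: r_b1 = 40.243591, r_b2 = 16.227255
tip radii: r_a1 = 45.775120, r_a2 = 19.383000
inv(α') = inv(23.906°) + 2·(+0.236+0.150)·tan α/(62+25) = 0.02995922  ⇒  α' = 24.99575°
a' = a·cos α / cos α' = 61.7700·cos 23.906°/cos 24.99575° = 62.306529
action lengths: √(r_a1²−r_b1²) = 21.813183, √(r_a2²−r_b2²) = 10.600797
base pitch p_b = π·m·cos α = 4.078354
CR = (21.813183 + 10.600797 − 62.306529·sin 24.99575°)/4.078354 = 1.492341
contact ratio ≈ 1.4923

1.4923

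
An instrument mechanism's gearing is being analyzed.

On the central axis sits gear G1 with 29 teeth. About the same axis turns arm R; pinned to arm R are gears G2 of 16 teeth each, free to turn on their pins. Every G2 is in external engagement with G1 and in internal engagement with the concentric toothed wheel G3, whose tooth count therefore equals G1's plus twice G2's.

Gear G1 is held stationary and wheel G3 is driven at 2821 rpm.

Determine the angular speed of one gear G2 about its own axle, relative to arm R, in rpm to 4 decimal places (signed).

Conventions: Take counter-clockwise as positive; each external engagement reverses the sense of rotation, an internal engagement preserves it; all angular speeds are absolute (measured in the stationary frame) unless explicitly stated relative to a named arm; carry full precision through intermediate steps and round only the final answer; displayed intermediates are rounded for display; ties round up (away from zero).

+3465.5201 rpm

recognized (axles ride arm R): planetary set, 29/16/61 teeth
normalise by the input: solve with ω_ring = 1, then scale by 2821 rpm
ring teeth: 29 + 2·16 = 61
29(ω_sun−ω_arm) = −61(ω_ring−ω_arm),  ω_sun = 0, ω_ring = 1
29(0−ω_arm) = −61(1−ω_arm)  ⇒  90·ω_arm = 61  ⇒  ω_arm = 61/90
sun–planet mesh: 29·(0−61/90) = −16·(ω_p−ω_arm)  ⇒  ω_p−ω_arm = 1769/1440
scale: ω_p−ω_arm = 1769/1440 × 2821 rpm = +3465.5201 rpm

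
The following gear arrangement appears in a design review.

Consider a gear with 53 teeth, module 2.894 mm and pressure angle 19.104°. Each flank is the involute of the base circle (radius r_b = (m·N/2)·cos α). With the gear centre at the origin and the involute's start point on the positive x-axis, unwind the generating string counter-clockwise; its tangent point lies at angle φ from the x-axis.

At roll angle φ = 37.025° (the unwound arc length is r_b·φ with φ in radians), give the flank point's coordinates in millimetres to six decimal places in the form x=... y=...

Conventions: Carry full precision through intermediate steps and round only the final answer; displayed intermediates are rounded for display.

x=86.054642 y=6.250190

topology: single-mesh involute geometry — m = 2.894, N = 53
pitch radius r_p = m·N/2 = 2.894·53/2 = 76.691000
base radius r_b = r_p·cos α = 76.691000·cos 19.104° = 72.467325
roll angle φ = 37.025° = 0.64620816 rad
x = r_b·(cos φ + φ·sin φ) = 86.054642
y = r_b·(sin φ − φ·cos φ) = 6.250190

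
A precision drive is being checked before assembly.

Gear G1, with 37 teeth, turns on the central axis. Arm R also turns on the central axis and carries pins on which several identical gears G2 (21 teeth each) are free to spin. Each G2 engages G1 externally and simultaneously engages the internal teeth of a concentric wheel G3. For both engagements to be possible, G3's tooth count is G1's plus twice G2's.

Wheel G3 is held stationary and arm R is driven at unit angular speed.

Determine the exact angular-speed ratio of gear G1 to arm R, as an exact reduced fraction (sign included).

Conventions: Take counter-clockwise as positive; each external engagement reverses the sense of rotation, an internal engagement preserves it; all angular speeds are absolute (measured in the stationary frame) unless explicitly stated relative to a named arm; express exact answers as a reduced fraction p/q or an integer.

116/37

planetary set (37T centre, 21T on arm, 79T internal) — Willis relation
ring teeth: 37 + 2·21 = 79
37(ω_sun−ω_arm) = −79(ω_ring−ω_arm),  ω_ring = 0, ω_arm = 1
ω_sun = 1 − (79/37)(0−1) = 116/37
ω_out/ω_in = 116/37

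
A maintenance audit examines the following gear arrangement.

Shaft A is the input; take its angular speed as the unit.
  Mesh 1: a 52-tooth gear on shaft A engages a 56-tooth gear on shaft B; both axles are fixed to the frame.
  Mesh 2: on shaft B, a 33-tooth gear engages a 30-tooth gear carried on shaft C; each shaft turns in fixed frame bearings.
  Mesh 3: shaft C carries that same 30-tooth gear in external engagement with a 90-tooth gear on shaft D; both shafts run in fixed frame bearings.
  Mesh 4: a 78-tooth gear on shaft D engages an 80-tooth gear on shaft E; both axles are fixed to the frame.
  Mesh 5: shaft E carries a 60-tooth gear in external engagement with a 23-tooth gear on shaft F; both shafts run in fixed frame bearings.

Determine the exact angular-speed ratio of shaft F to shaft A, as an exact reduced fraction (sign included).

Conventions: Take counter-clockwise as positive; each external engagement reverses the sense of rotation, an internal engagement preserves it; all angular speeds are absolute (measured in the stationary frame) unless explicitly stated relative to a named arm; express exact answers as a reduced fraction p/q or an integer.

-5577/6440

class = fixed-axis compound train [5 meshes; 5 ratios multiply, 5 sense flips]
mesh 1 [52T→56T]: running ratio 13/14, sense −
mesh 2 [33T→30T]: running ratio 143/140, sense +
mesh 3 [30T→90T]: running ratio 143/420, sense −
mesh 4 [78T→80T]: running ratio 1859/5600, sense +
mesh 5 [60T→23T]: running ratio 5577/6440, sense −
ω_out/ω_in = -5577/6440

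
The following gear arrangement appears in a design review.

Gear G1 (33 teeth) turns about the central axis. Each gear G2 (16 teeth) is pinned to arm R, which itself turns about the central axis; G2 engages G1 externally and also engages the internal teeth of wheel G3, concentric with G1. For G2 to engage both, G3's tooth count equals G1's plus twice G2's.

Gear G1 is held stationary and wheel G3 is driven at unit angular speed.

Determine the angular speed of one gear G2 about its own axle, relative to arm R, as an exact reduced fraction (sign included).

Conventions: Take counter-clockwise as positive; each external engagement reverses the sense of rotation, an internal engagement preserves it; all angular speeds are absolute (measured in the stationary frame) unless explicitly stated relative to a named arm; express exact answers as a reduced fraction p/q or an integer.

planetary set (33T centre, 16T on arm, 65T internal) — Willis relation
ring teeth: 33 + 2·16 = 65
33(ω_sun−ω_arm) = −65(ω_ring−ω_arm),  ω_sun = 0, ω_ring = 1
33(0−ω_arm) = −65(1−ω_arm)  ⇒  98·ω_arm = 65  ⇒  ω_arm = 65/98
sun–planet mesh: 33·(0−65/98) = −16·(ω_p−ω_arm)  ⇒  ω_p−ω_arm = 2145/1568
exact speed ratio = 2145/1568

2145/1568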